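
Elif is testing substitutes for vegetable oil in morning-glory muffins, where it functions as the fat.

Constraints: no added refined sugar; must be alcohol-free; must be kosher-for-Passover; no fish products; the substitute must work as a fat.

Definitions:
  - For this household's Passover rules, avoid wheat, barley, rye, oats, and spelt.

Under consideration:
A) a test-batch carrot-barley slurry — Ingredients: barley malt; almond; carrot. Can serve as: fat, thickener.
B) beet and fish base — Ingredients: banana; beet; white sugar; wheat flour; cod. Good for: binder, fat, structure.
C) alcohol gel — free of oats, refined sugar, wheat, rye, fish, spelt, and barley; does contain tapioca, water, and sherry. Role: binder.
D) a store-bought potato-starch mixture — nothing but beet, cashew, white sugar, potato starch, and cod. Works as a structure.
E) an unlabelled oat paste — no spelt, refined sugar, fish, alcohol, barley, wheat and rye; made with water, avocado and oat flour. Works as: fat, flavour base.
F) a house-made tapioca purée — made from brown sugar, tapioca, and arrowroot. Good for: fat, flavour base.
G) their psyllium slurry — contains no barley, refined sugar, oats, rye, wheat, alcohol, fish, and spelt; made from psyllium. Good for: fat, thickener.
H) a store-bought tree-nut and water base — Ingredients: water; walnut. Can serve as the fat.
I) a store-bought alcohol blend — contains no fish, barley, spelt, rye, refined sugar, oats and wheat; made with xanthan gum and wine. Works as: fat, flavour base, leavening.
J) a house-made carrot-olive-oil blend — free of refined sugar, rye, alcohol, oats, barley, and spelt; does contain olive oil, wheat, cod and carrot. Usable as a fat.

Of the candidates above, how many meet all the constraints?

2

A: has barley malt, so not kosher-for-Passover — out
B: has wheat flour, so not kosher-for-Passover; has white sugar, so not no-added-sugar (and 1 more) — no
C: not usable as a fat; has sherry, so not alcohol-free — no
D: not usable as a fat; has white sugar, so not no-added-sugar (and 1 more) — no
E: has oat flour, so not kosher-for-Passover — out
F: has brown sugar, so not no-added-sugar — no
G: no alcohol, no refined sugar — keep
H: every rule checks out — OK
I: has wine, so not alcohol-free — no
J: has wheat, so not kosher-for-Passover; has cod, so not fish-free — reject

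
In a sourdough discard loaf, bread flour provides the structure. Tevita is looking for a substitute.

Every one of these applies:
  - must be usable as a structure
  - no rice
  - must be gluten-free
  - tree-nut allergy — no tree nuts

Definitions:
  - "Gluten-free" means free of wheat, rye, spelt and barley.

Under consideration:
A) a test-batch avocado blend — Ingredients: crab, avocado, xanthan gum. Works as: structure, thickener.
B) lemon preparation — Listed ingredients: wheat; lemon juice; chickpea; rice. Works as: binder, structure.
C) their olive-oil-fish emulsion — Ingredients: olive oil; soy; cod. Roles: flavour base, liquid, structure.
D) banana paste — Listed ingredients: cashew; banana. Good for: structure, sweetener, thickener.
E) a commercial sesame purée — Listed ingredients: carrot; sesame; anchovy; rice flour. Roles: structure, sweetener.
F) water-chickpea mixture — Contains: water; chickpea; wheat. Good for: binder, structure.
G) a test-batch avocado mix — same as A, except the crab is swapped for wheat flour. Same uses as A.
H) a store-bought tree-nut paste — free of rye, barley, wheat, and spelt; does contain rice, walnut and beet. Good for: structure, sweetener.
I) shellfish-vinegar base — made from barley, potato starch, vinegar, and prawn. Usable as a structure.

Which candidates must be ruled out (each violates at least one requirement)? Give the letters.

B, D, E, F, G, H, I

A: only crab, xanthan gum, and avocado; none excluded — keep
B: has wheat, so not gluten-free; has rice, so not rice-free — no
C: only cod, soy and olive oil; none excluded — OK
D: has cashew, so not tree-nut-free — reject
E: has rice flour, so not rice-free — no
F: has wheat, so not gluten-free — reject
G: has wheat flour, so not gluten-free — no
H: has walnut, so not tree-nut-free; has rice, so not rice-free — out
I: has barley, so not gluten-free — no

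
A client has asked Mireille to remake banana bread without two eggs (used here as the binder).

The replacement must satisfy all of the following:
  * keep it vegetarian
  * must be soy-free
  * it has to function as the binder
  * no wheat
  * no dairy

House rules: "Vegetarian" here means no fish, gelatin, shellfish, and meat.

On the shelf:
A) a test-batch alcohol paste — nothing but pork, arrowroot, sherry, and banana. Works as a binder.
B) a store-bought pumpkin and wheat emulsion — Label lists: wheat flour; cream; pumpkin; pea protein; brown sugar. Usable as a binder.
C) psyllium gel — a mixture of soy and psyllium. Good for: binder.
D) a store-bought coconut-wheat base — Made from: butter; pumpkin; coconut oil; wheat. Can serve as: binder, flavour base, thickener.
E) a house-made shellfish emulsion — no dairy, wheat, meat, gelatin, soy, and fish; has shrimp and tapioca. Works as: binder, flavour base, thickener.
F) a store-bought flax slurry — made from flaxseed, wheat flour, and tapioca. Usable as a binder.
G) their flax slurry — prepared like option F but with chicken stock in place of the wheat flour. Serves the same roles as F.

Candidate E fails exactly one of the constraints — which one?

vegetarian

usable as a binder: satisfied
vegetarian: has shrimp — fails
wheat-free: satisfied
soy-free: satisfied
dairy-free: satisfied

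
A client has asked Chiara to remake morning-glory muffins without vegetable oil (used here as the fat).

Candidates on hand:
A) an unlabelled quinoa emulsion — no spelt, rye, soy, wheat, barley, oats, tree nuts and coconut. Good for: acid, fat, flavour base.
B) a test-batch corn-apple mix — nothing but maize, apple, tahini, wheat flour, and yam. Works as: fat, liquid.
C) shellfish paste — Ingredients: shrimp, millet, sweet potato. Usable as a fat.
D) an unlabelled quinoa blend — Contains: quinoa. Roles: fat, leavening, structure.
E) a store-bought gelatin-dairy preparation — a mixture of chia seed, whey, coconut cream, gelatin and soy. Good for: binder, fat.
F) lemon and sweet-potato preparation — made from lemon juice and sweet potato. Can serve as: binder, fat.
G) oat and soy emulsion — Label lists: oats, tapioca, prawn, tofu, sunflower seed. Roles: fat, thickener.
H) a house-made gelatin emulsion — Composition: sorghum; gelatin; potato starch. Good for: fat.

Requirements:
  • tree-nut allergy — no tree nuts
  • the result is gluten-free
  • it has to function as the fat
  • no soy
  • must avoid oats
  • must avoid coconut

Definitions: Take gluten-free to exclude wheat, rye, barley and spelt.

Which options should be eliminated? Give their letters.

B, E, G

A: every rule checks out — valid
B: has wheat flour, so not gluten-free — out
C: only shrimp, millet, and sweet potato; none excluded — OK
D: only quinoa; none excluded — valid
E: has coconut cream, so not coconut-free; has soy, so not soy-free — reject
F: works as a fat, no tree nuts, gluten-free — OK
G: has oats, so not oat-free; has tofu, so not soy-free — reject
H: no soy, gluten-free — keep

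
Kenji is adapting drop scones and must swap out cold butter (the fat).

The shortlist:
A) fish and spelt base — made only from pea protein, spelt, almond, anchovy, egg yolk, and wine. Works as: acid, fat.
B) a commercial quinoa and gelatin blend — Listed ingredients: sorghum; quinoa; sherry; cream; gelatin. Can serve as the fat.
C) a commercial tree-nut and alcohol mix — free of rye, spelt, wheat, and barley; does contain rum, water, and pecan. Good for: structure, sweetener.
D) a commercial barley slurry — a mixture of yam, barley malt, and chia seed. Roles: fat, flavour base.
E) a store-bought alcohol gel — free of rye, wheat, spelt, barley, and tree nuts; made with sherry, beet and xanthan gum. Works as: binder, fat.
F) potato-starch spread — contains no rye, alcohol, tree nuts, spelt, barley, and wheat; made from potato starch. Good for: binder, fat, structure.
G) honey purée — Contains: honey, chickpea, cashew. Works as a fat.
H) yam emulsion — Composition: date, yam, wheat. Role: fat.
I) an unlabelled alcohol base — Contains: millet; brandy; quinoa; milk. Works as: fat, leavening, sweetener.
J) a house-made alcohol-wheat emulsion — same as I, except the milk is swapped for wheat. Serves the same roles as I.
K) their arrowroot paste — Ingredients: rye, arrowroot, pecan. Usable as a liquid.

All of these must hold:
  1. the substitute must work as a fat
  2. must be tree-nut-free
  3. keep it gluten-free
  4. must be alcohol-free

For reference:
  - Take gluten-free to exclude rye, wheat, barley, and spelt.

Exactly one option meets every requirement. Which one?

A: has spelt, so not gluten-free; has wine, so not alcohol-free (and 1 more) — reject
B: has sherry, so not alcohol-free — out
C: not usable as a fat; has rum, so not alcohol-free (and 1 more) — reject
D: has barley malt, so not gluten-free — no
E: has sherry, so not alcohol-free — no
F: works as a fat, gluten-free, no tree nuts — valid
G: has cashew, so not tree-nut-free — out
H: has wheat, so not gluten-free — reject
I: has brandy, so not alcohol-free — out
J: has wheat, so not gluten-free; has brandy, so not alcohol-free — no
K: not usable as a fat; has rye, so not gluten-free (and 1 more) — out

F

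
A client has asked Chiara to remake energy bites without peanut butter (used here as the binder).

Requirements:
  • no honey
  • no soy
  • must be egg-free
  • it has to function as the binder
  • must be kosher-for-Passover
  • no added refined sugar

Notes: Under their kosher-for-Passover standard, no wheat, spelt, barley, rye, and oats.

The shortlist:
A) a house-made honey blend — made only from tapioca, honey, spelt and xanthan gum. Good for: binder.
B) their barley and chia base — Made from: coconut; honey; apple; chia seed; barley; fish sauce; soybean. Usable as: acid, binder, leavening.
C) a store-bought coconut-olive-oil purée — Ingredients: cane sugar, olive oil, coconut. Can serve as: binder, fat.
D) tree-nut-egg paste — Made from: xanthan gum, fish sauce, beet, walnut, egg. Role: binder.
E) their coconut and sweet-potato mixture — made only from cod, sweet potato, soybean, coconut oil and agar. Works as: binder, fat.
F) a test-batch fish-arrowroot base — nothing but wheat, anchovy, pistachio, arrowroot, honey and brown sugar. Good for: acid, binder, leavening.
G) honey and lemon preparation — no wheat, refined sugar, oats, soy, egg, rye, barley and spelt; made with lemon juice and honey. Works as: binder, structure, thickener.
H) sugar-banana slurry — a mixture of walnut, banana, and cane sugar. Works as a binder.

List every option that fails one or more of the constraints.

A, B, C, D, E, F, G, H

A: has spelt, so not kosher-for-Passover; has honey, so not honey-free — out
B: has barley, so not kosher-for-Passover; has honey, so not honey-free (and 1 more) — out
C: has cane sugar, so not no-added-sugar — reject
D: has egg, so not egg-free — reject
E: has soybean, so not soy-free — no
F: has wheat, so not kosher-for-Passover; has honey, so not honey-free (and 1 more) — no
G: has honey, so not honey-free — no
H: has cane sugar, so not no-added-sugar — out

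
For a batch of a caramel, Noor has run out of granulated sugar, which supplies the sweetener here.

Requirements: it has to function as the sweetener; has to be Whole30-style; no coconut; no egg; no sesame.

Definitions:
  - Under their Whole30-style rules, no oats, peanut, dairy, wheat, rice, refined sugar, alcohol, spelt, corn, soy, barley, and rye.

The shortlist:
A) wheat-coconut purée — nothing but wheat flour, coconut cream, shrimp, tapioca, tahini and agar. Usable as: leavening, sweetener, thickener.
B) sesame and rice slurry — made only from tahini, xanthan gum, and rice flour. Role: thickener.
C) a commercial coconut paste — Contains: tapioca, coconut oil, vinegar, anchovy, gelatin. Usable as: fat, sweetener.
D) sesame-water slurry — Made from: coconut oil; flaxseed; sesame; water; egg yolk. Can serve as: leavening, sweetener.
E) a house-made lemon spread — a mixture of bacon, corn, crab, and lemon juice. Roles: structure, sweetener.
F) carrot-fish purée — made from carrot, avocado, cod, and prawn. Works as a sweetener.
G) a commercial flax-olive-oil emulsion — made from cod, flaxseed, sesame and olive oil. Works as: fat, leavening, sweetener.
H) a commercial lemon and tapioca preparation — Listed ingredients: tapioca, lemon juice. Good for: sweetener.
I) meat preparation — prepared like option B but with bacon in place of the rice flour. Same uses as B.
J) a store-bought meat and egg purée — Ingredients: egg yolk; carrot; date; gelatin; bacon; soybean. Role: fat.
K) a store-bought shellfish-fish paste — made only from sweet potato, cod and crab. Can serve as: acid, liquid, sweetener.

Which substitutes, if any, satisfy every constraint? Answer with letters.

A: has wheat flour, so not Whole30-style; has tahini, so not sesame-free (and 1 more) — no
B: not usable as a sweetener; has rice flour, so not Whole30-style (and 1 more) — reject
C: has coconut oil, so not coconut-free — no
D: has sesame, so not sesame-free; has coconut oil, so not coconut-free (and 1 more) — no
E: has corn, so not Whole30-style — no
F: cod and prawn etc. — none of it excluded — OK
G: has sesame, so not sesame-free — out
H: only lemon juice and tapioca; none excluded — valid
I: not usable as a sweetener; has tahini, so not sesame-free — out
J: not usable as a sweetener; has soybean, so not Whole30-style (and 1 more) — no
K: only cod, crab and sweet potato; none excluded — valid

F, H, K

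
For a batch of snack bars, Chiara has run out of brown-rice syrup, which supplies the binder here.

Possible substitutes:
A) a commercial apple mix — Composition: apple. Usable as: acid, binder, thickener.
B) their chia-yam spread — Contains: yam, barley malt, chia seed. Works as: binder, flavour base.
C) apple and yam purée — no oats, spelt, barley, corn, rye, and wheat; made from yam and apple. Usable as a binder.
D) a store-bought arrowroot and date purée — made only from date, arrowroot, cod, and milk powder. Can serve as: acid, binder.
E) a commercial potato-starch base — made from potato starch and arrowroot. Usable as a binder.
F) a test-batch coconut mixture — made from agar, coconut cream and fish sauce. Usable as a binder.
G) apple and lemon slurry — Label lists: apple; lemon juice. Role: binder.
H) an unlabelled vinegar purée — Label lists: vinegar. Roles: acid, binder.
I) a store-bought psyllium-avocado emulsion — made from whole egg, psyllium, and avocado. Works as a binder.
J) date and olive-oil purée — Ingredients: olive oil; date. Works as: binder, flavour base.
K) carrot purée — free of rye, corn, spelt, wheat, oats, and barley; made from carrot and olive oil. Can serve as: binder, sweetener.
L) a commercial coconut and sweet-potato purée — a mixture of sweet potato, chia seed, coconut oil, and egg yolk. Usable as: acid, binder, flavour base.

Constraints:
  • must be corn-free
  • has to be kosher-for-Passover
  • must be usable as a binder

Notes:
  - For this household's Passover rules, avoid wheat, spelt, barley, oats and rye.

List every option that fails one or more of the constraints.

B

A: kosher-for-Passover, no corn — valid
B: has barley malt, so not kosher-for-Passover — reject
C: works as a binder, no corn, kosher-for-Passover — keep
D: nothing on the exclusion list — keep
E: all constraints satisfied — valid
F: all constraints satisfied — OK
G: no corn, kosher-for-Passover — valid
H: kosher-for-Passover, no corn — valid
I: only whole egg, avocado and psyllium; none excluded — OK
J: every rule checks out — valid
K: works as a binder, no corn, kosher-for-Passover — OK
L: works as a binder, no corn, kosher-for-Passover — keep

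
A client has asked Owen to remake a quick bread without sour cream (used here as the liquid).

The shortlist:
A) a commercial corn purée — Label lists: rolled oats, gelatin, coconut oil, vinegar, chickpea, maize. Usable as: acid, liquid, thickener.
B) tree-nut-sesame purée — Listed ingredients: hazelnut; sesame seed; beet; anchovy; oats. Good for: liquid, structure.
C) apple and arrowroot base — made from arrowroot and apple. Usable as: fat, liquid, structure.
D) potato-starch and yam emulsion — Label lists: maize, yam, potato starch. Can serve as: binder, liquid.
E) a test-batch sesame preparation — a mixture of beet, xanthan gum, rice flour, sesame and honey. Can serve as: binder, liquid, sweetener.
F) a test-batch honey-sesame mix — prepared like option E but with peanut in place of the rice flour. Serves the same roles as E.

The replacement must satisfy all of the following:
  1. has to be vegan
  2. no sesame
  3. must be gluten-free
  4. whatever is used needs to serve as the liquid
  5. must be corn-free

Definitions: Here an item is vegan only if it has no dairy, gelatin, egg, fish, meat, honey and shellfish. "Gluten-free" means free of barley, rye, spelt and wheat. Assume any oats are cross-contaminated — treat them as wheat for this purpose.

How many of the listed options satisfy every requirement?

A: has gelatin, so not vegan; has rolled oats, so not gluten-free (and 1 more) — no
B: has anchovy, so not vegan; has oats, so not gluten-free (and 1 more) — no
C: works as a liquid, no sesame, gluten-free — keep
D: has maize, so not corn-free — no
E: has honey, so not vegan; has sesame, so not sesame-free — reject
F: has honey, so not vegan; has sesame, so not sesame-free — reject

1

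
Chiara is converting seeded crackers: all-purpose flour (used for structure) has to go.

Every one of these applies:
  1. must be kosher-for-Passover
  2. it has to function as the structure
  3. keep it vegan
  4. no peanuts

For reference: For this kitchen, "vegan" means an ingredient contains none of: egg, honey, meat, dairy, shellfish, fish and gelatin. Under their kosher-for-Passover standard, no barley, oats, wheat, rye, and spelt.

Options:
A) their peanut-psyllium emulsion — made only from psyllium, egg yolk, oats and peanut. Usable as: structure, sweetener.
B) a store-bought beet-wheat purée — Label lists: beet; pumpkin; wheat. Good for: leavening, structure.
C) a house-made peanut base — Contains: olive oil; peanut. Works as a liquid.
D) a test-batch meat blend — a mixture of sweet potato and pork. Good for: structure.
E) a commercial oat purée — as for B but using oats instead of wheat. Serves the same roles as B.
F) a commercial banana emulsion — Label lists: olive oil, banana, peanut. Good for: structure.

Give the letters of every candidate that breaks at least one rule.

A: has egg yolk, so not vegan; has oats, so not kosher-for-Passover (and 1 more) — no
B: has wheat, so not kosher-for-Passover — out
C: not usable as a structure; has peanut, so not peanut-free — reject
D: has pork, so not vegan — no
E: has oats, so not kosher-for-Passover — reject
F: has peanut, so not peanut-free — no

A, B, C, D, E, F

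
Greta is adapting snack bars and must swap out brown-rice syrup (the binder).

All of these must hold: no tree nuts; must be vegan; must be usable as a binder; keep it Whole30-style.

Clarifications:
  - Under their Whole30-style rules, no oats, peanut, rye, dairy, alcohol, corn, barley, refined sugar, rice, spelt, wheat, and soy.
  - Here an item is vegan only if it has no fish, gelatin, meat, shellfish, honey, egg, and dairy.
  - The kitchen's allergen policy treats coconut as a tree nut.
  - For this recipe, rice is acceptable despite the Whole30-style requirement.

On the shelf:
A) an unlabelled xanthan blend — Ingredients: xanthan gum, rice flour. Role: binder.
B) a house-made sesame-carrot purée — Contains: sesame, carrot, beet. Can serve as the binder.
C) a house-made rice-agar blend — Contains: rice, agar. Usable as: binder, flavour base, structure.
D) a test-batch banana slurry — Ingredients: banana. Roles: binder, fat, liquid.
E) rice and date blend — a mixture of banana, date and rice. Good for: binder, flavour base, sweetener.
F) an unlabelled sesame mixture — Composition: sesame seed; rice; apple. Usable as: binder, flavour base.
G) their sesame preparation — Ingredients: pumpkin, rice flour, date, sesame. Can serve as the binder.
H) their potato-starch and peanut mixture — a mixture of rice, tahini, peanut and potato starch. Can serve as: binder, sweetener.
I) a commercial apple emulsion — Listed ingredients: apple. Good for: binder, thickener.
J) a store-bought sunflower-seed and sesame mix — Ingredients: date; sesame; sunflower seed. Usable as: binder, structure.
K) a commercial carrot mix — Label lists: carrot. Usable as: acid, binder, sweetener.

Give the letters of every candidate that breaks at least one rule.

H

A: rice is permitted under the Whole30-style carve-out; nothing else excluded — keep
B: vegan, Whole30-style — OK
C: rice is permitted under the Whole30-style carve-out; nothing else excluded — OK
D: every rule checks out — OK
E: rice is permitted under the Whole30-style carve-out; nothing else excluded — OK
F: rice is permitted under the Whole30-style carve-out; nothing else excluded — keep
G: rice is permitted under the Whole30-style carve-out; nothing else excluded — OK
H: has peanut, so not Whole30-style — out
I: tree-nut-free, vegan — valid
J: only sesame, sunflower seed and date; none excluded — keep
K: only carrot; none excluded — OK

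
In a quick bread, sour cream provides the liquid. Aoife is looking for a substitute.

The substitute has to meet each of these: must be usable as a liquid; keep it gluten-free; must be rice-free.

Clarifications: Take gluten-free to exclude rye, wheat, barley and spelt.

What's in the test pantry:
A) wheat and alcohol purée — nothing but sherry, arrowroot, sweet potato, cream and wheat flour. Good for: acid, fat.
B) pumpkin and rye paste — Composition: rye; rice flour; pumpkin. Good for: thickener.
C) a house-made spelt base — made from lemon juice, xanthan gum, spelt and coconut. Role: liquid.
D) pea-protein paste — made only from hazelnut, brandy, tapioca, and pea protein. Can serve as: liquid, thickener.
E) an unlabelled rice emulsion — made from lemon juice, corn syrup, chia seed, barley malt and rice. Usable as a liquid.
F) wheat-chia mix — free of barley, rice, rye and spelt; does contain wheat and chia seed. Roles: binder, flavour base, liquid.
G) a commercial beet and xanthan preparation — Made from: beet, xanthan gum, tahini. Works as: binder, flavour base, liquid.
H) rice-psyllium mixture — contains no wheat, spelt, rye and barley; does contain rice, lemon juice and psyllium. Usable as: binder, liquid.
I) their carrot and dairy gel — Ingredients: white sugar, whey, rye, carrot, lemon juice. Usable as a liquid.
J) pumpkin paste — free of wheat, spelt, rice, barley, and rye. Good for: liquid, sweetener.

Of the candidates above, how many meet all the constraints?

3

A: not usable as a liquid; has wheat flour, so not gluten-free — reject
B: not usable as a liquid; has rye, so not gluten-free (and 1 more) — no
C: has spelt, so not gluten-free — reject
D: works as a liquid, no rice, gluten-free — OK
E: has barley malt, so not gluten-free; has rice, so not rice-free — reject
F: has wheat, so not gluten-free — out
G: only tahini, xanthan gum, and beet; none excluded — valid
H: has rice, so not rice-free — out
I: has rye, so not gluten-free — no
J: works as a liquid, no rice, gluten-free — valid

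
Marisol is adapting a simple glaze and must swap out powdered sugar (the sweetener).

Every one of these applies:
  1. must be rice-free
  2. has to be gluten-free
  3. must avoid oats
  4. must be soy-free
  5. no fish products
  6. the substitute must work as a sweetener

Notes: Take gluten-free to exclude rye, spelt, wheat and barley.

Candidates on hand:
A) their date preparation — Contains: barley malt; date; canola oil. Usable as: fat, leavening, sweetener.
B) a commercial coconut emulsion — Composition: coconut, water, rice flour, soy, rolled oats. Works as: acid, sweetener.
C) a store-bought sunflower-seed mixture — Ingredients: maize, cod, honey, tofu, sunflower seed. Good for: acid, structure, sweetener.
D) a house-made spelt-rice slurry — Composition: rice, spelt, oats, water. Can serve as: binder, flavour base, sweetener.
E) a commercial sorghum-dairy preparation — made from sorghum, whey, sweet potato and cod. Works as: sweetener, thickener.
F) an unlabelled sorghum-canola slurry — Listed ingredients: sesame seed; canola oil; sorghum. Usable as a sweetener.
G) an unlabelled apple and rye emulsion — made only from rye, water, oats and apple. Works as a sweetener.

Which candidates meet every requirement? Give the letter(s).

F

A: has barley malt, so not gluten-free — no
B: has rolled oats, so not oat-free; has soy, so not soy-free (and 1 more) — reject
C: has tofu, so not soy-free; has cod, so not fish-free — no
D: has spelt, so not gluten-free; has oats, so not oat-free (and 1 more) — reject
E: has cod, so not fish-free — no
F: only sesame seed, sorghum and canola oil; none excluded — valid
G: has rye, so not gluten-free; has oats, so not oat-free — out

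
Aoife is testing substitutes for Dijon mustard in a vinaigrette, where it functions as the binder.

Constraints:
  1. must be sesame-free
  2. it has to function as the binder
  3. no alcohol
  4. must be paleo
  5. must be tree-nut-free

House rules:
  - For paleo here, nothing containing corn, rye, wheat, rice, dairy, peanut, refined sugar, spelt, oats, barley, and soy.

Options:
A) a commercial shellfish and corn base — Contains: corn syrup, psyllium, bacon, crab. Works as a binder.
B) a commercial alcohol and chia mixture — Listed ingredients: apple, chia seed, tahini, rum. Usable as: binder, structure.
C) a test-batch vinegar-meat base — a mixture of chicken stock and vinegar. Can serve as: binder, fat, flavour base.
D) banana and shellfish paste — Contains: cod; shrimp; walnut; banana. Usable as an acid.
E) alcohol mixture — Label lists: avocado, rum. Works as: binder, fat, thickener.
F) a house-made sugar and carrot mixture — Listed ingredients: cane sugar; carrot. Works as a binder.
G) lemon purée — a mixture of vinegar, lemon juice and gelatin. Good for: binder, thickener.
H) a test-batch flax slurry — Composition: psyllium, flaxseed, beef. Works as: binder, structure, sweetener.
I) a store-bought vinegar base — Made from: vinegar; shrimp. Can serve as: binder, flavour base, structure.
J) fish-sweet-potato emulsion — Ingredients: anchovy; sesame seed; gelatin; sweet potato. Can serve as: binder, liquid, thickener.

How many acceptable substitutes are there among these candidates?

A: has corn syrup, so not paleo — no
B: has tahini, so not sesame-free; has rum, so not alcohol-free — reject
C: only chicken stock and vinegar; none excluded — OK
D: not usable as a binder; has walnut, so not tree-nut-free — out
E: has rum, so not alcohol-free — reject
F: has cane sugar, so not paleo — out
G: works as a binder, no tree nuts, no alcohol — keep
H: no alcohol, paleo — valid
I: no sesame, no tree nuts — valid
J: has sesame seed, so not sesame-free — reject

4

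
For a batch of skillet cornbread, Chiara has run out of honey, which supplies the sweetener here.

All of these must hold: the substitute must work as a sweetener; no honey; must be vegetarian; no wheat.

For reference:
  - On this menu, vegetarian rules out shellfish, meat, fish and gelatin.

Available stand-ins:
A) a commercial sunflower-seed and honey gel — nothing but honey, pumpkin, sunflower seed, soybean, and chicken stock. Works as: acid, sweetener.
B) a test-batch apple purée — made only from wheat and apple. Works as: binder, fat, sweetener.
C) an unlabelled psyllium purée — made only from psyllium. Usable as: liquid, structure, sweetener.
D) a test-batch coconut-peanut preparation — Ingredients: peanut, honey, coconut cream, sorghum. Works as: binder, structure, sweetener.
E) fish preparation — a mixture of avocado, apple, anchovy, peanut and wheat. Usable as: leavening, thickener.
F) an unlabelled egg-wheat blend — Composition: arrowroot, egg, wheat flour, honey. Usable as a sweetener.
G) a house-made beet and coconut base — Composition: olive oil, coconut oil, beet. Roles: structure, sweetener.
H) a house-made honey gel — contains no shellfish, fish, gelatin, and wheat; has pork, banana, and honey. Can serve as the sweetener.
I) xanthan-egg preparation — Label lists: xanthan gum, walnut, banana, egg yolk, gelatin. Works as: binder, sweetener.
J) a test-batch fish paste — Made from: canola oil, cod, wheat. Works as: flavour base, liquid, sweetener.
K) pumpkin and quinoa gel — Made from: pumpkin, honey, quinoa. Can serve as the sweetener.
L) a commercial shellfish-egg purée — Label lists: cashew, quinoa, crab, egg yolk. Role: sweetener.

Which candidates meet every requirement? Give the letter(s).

C, G

A: has chicken stock, so not vegetarian; has honey, so not honey-free — out
B: has wheat, so not wheat-free — out
C: vegetarian, no wheat — OK
D: has honey, so not honey-free — out
E: not usable as a sweetener; has anchovy, so not vegetarian (and 1 more) — reject
F: has wheat flour, so not wheat-free; has honey, so not honey-free — reject
G: every rule checks out — OK
H: has pork, so not vegetarian; has honey, so not honey-free — reject
I: has gelatin, so not vegetarian — reject
J: has cod, so not vegetarian; has wheat, so not wheat-free — reject
K: has honey, so not honey-free — out
L: has crab, so not vegetarian — no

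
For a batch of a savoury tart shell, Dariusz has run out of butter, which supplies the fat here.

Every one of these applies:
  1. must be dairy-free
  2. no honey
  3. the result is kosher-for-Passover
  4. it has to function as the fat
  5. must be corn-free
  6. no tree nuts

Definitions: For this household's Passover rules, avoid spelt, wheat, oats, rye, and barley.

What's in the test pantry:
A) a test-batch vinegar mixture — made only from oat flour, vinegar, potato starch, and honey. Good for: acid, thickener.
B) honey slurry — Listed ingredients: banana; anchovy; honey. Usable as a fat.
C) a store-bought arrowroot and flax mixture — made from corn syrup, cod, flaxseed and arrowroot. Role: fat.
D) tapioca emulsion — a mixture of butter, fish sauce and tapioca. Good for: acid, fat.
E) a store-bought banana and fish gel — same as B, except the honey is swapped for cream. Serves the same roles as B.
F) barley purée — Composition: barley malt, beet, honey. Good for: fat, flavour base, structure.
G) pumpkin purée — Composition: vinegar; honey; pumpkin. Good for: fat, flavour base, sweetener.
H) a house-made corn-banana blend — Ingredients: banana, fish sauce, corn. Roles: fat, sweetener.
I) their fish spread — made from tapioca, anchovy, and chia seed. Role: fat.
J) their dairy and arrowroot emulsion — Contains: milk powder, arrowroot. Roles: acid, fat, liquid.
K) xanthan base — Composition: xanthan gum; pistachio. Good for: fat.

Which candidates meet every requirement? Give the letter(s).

I

A: not usable as a fat; has oat flour, so not kosher-for-Passover (and 1 more) — reject
B: has honey, so not honey-free — out
C: has corn syrup, so not corn-free — no
D: has butter, so not dairy-free — reject
E: has cream, so not dairy-free — reject
F: has barley malt, so not kosher-for-Passover; has honey, so not honey-free — out
G: has honey, so not honey-free — reject
H: has corn, so not corn-free — reject
I: every rule checks out — OK
J: has milk powder, so not dairy-free — out
K: has pistachio, so not tree-nut-free — out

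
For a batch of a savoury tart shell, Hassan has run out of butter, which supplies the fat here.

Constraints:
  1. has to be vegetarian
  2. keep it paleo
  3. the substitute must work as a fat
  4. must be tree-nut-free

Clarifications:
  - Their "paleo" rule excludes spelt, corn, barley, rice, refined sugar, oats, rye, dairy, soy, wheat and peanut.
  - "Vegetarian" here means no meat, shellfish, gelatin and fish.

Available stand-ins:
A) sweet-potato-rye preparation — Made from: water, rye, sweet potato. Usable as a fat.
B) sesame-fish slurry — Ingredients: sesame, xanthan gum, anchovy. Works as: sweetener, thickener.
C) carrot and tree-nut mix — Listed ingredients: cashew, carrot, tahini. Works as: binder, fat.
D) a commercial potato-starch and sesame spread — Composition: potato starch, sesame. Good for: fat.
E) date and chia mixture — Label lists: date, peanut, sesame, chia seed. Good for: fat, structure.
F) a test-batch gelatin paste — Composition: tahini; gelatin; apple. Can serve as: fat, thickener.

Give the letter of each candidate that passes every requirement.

A: has rye, so not paleo — out
B: not usable as a fat; has anchovy, so not vegetarian — reject
C: has cashew, so not tree-nut-free — out
D: only sesame and potato starch; none excluded — keep
E: has peanut, so not paleo — out
F: has gelatin, so not vegetarian — no

D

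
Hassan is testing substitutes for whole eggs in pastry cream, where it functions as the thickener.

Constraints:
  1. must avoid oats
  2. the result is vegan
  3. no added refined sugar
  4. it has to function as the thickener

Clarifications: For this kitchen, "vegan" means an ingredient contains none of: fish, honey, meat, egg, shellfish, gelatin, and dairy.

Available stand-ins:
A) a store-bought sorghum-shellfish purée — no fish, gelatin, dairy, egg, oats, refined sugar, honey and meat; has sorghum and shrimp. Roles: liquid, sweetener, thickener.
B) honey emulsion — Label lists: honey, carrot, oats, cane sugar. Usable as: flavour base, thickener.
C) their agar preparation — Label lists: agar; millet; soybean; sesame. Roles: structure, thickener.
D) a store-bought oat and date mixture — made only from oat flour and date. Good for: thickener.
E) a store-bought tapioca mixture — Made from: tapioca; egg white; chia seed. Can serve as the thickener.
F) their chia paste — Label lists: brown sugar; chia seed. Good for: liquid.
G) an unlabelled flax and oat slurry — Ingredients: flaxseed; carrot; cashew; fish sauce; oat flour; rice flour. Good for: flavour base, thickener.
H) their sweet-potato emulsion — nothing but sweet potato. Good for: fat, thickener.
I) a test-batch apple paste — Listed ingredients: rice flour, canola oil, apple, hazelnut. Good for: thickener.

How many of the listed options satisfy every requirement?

3

A: has shrimp, so not vegan — no
B: has honey, so not vegan; has cane sugar, so not no-added-sugar (and 1 more) — no
C: sesame and soybean etc. — none of it excluded — OK
D: has oat flour, so not oat-free — no
E: has egg white, so not vegan — reject
F: not usable as a thickener; has brown sugar, so not no-added-sugar — out
G: has fish sauce, so not vegan; has oat flour, so not oat-free — reject
H: only sweet potato; none excluded — OK
I: rice flour and hazelnut etc. — none of it excluded — OK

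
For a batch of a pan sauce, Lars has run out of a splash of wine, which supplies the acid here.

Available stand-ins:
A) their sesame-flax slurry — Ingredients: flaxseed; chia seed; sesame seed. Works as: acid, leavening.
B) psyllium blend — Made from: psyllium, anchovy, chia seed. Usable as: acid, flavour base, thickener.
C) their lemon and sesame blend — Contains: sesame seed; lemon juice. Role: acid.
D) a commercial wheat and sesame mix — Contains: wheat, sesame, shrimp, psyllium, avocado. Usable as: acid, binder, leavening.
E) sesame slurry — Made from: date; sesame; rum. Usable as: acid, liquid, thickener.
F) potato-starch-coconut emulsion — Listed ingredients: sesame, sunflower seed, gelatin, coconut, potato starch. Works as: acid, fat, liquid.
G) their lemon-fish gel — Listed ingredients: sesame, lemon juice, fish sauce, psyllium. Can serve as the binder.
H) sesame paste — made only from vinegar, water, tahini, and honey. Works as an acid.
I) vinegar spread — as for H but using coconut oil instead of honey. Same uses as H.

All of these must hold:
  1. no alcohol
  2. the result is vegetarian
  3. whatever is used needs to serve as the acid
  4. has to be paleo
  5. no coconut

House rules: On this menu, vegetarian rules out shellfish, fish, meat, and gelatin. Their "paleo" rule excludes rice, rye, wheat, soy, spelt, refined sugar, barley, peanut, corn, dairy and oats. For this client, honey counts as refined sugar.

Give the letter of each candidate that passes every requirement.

A: all constraints satisfied — OK
B: has anchovy, so not vegetarian — reject
C: only sesame seed and lemon juice; none excluded — OK
D: has shrimp, so not vegetarian; has wheat, so not paleo — reject
E: has rum, so not alcohol-free — reject
F: has gelatin, so not vegetarian; has coconut, so not coconut-free — reject
G: not usable as an acid; has fish sauce, so not vegetarian — reject
H: has honey, so not paleo — out
I: has coconut oil, so not coconut-free — reject

A, C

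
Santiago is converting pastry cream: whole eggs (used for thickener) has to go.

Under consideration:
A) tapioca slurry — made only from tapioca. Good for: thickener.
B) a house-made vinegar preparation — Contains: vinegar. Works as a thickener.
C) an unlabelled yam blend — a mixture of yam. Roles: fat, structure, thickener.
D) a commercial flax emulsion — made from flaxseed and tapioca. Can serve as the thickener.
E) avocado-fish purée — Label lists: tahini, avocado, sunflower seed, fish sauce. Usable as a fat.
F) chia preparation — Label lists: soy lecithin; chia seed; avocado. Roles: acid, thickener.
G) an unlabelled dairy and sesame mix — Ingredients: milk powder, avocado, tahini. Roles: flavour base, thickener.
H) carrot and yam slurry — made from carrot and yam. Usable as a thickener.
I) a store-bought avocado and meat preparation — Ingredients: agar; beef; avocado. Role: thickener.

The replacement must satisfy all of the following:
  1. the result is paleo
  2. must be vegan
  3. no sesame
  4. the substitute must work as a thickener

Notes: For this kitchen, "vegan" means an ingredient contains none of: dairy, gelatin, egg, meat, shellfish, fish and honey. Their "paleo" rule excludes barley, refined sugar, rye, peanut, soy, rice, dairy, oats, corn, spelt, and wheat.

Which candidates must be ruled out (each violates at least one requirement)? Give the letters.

E, F, G, I

A: all constraints satisfied — OK
B: nothing on the exclusion list — valid
C: all constraints satisfied — keep
D: vegan, no sesame — valid
E: not usable as a thickener; has fish sauce, so not vegan (and 1 more) — out
F: has soy lecithin, so not paleo — out
G: has milk powder, so not vegan; has milk powder, so not paleo (and 1 more) — no
H: works as a thickener, vegan, no sesame — OK
I: has beef, so not vegan — reject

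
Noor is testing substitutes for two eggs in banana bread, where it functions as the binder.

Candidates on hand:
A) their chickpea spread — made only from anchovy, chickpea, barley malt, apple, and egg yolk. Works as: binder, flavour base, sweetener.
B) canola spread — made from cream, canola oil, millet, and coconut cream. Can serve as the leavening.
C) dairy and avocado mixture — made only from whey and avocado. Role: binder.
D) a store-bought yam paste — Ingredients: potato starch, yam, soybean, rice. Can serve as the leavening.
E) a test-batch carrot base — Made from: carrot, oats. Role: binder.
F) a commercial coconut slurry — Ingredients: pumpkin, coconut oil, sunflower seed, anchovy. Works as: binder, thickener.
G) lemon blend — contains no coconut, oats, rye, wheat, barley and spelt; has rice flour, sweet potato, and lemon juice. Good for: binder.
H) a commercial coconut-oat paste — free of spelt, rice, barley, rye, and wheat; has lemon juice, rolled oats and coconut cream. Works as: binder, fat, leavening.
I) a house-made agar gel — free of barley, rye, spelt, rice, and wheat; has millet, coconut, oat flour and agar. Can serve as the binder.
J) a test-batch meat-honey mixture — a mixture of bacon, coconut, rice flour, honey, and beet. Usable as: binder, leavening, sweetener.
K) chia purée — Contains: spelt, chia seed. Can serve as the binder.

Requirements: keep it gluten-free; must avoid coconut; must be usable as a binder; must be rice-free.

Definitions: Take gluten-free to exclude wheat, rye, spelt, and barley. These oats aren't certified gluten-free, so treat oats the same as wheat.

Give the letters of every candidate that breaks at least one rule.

A, B, D, E, F, G, H, I, J, K

A: has barley malt, so not gluten-free — out
B: not usable as a binder; has coconut cream, so not coconut-free — reject
C: every rule checks out — OK
D: not usable as a binder; has rice, so not rice-free — out
E: has oats, so not gluten-free — reject
F: has coconut oil, so not coconut-free — no
G: has rice flour, so not rice-free — reject
H: has rolled oats, so not gluten-free; has coconut cream, so not coconut-free — out
I: has oat flour, so not gluten-free; has coconut, so not coconut-free — reject
J: has coconut, so not coconut-free; has rice flour, so not rice-free — no
K: has spelt, so not gluten-free — reject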